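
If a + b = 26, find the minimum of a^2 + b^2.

338

With a + b = 26, a^2 + b^2 = a^2 + (26 − a)^2.
The derivative 2a − 2(26 − a) = 4a − 52 vanishes at a = 13; second derivative 4 > 0, a minimum.
The minimum is 2·(13)^2 = 338.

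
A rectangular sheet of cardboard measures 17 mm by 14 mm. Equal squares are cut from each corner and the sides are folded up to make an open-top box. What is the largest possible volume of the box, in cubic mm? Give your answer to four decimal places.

270.0707

With cut size x, the volume is V(x) = x(17 − 2x)(14 − 2x) for 0 < x < 7.
V'(x) = 12x^2 − 124x + 238. Setting V'(x) = 0 gives x ≈ 2.5473 (the root in (0, 7)).
V''(x) = 24x − 124 is negative there, so this is the maximum; V ≈ 270.0707.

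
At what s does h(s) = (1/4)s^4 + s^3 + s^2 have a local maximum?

-1

h'(s) = s^3 + 3s^2 + 2s = 0 at s = -2, -1, 0.
Since h''(s) = 3s^2 + 6s + 2, we get h''(-2) = 2 > 0 ⇒ local minimum; h''(-1) = -1 < 0 ⇒ local maximum; h''(0) = 2 > 0 ⇒ local minimum.
So the local maximum value is h(-1) = 1/4.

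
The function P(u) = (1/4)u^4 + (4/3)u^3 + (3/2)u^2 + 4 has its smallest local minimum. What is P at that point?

P'(u) = u^3 + 4u^2 + 3u. Setting P'(u) = 0 gives u ∈ {-3, -1, 0}.
Second-derivative test with P''(u) = 3u^2 + 8u + 3: P''(-3) = 6 > 0 ⇒ local minimum; P''(-1) = -2 < 0 ⇒ local maximum; P''(0) = 3 > 0 ⇒ local minimum.
Thus P has its smallest local minimum at u = -3, with value 7/4.

7/4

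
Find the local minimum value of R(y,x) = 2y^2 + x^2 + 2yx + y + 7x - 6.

-109/4

∂R/∂y = 4y + 2x + 1 = 0 and ∂R/∂x = 2y + 2x + 7 = 0, so (y, x) = (3, -13/2).
The Hessian has R_{yy} = 4, R_{xx} = 2, R_{yx} = 2, giving D = 4 > 0 with R_{yy} > 0, so the point is a local minimum.
R(3, -13/2) = -109/4.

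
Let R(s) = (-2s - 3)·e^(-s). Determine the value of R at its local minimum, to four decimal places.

-3.2974

R'(s) = (-2)·e^(-s) + (-2s - 3)·(-1)·e^(-s) = (2s + 1)·e^(-s). Since e^(-s) > 0, the only critical point is s = -1/2.
R''(-1/2) has the same sign as 2 > 0, so this is a local minimum.
R(-1/2) = (-2)·e^(1/2) ≈ -3.2974.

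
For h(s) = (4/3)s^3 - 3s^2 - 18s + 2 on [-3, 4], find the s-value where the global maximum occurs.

-3/2

h'(s) = 4s^2 - 6s - 18, which vanishes at s = -3/2 and s = 3.
Candidates: h(-3) = -7, h(-3/2) = 71/4, h(3) = -43, h(4) = -98/3.
So the maximum is h(-3/2) = 71/4.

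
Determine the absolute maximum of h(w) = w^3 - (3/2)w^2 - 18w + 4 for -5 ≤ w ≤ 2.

26

Differentiating, h'(w) = 3w^2 - 3w - 18; whose only zero in [-5, 2] is w = -2.
Evaluating at the critical points and endpoints: h(-5) = -137/2, h(-2) = 26, h(2) = -30.
The maximum over the interval is 26, attained at w = -2.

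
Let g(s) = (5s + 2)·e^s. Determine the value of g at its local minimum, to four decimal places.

-1.2330

Differentiating with the product rule gives g'(s) = (5s + 7)·e^s. Since e^s > 0, the only critical point is s = -7/5.
g''(-7/5) has the same sign as 5 > 0, so this is a local minimum.
g(-7/5) = (-5)·e^(-7/5) ≈ -1.2330.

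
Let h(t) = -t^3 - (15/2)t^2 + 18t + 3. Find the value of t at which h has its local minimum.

-6

h'(t) = -3t^2 - 15t + 18 = 0 at t = -6, 1.
Since h''(t) = -6t - 15, we get h''(-6) = 21 > 0 ⇒ local minimum; h''(1) = -21 < 0 ⇒ local maximum.
The local minimum is h(-6) = -159.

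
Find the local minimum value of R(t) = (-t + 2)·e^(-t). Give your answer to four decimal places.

-0.0498

Differentiating with the product rule gives R'(t) = (t - 3)·e^(-t). Since e^(-t) > 0, the only critical point is t = 3.
R''(3) has the same sign as 1 > 0, so this is a local minimum.
R(3) = (-1)·e^(-3) ≈ -0.0498.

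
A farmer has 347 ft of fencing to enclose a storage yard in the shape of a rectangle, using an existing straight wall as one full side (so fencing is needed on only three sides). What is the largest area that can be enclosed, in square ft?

Let the sides perpendicular to the wall have length x and the parallel side y, so 2x + y = 347 and the area is A = xy = x(347 − 2x).
A'(x) = 347 − 4x = 0 gives x = 347/4, and A''(x) = −4 < 0 confirms a maximum.
Then y = 347 − 2·347/4 = 347/2 and A = 120409/8.

120409/8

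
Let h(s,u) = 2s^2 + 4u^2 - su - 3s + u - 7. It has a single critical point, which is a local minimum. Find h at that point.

-252/31

∂h/∂s = 4s - u - 3 = 0 and ∂h/∂u = -s + 8u + 1 = 0, so (s, u) = (23/31, -1/31).
The Hessian has h_{ss} = 4, h_{uu} = 8, h_{su} = -1, giving D = 31 > 0 with h_{ss} > 0, so the point is a local minimum.
h(23/31, -1/31) = -252/31.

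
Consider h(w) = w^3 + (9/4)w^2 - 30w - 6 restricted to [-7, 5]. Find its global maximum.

The derivative is 3w^2 + (9/2)w - 30, which vanishes at w = -4 and w = 5/2.
Candidates: h(-7) = -115/4; h(-4) = 86; h(5/2) = -821/16; h(5) = 101/4.
Hence the absolute maximum is 86 at w = -4.

86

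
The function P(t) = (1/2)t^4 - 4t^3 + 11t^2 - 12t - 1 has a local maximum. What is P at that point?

Critical points: P'(t) = 2t^3 - 12t^2 + 22t - 12 vanishes at t = 1, 2, 3.
Since P''(t) = 6t^2 - 24t + 22, we get P''(1) = 4 > 0 ⇒ local minimum; P''(2) = -2 < 0 ⇒ local maximum; P''(3) = 4 > 0 ⇒ local minimum.
The local maximum is P(2) = -5.

-5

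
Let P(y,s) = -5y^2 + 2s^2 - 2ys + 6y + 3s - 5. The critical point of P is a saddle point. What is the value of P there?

∂P/∂y = -10y - 2s + 6 = 0 and ∂P/∂s = -2y + 4s + 3 = 0, so (y, s) = (15/22, -9/22).
The Hessian has P_{yy} = -10, P_{ss} = 4, P_{ys} = -2, giving D = -44 < 0, so the point is a saddle point.
P(15/22, -9/22) = -157/44.

-157/44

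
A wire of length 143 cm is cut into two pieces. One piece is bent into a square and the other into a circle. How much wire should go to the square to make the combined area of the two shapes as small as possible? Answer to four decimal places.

80.0942

Let x be the length used for the square. Square side x/4; circle radius (143−x)/(2π).
A(x) = (x/4)² + π·((143−x)/(2π))² = x²/16 + (143−x)²/(4π) for 0 ≤ x ≤ 143. A'(x) = x/8 − (143−x)/(2π) = 0 gives x = 4·143/(π+4) ≈ 80.0942.
A'' = 1/8 + 1/(2π) > 0, so this gives the minimum combined area; x ≈ 80.0942 cm to the square.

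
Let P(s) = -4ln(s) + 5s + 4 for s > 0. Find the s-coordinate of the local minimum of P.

4/5

P'(s) = -4/s + 5 = 0 gives s = 4/5.
P''(s) = 4/s², which is positive for s > 0, so this is a local minimum.
P(4/5) = -4·ln(4/5) + 4 + 4 ≈ 8.8926.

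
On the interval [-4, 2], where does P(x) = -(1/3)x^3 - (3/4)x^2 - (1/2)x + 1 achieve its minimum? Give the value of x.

2

The derivative is -x^2 - (3/2)x - 1/2, which vanishes at x = -1 and x = -1/2.
Compare values at every candidate in [-4, 2]: P(-4) = 37/3,  P(-1) = 13/12,  P(-1/2) = 53/48,  P(2) = -17/3.
Hence the absolute minimum is -17/3 at x = 2.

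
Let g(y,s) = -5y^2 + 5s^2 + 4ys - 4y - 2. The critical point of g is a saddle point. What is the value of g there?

-38/29

∂g/∂y = -10y + 4s - 4 = 0 and ∂g/∂s = 4y + 10s = 0, so (y, s) = (-10/29, 4/29).
The Hessian has g_{yy} = -10, g_{ss} = 10, g_{ys} = 4, giving D = -116 < 0, so the point is a saddle point.
g(-10/29, 4/29) = -38/29.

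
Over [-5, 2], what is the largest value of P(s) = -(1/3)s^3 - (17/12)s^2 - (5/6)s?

P'(s) = -s^2 - (17/6)s - 5/6, which vanishes at s = -5/2 and s = -1/3.
Compare values at every candidate in [-5, 2]: P(-5) = 125/12; P(-5/2) = -25/16; P(-1/3) = 43/324; P(2) = -10.
The maximum over the interval is 125/12, attained at s = -5.

125/12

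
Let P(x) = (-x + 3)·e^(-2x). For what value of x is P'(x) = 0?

By the product rule, P'(x) = (2x - 7)·e^(-2x). Since e^(-2x) > 0, the only critical point is x = 7/2.
P''(7/2) has the same sign as 2 > 0, so this is a local minimum.
P(7/2) = (-1/2)·e^(-7) ≈ -0.0005.

7/2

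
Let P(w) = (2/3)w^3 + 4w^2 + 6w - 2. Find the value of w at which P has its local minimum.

P'(w) = 2w^2 + 8w + 6. Setting P'(w) = 0 gives w ∈ {-3, -1}.
Since P''(w) = 4w + 8, we get P''(-3) = -4 < 0 ⇒ local maximum; P''(-1) = 4 > 0 ⇒ local minimum.
Thus P has its local minimum at w = -1, with value -14/3.

-1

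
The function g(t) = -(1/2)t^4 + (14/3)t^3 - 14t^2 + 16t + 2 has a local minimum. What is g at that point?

22/3

g'(t) = -2t^3 + 14t^2 - 28t + 16 = 0 at t = 1, 2, 4.
g''(t) = -6t^2 + 28t - 28. g''(1) = -6 < 0 ⇒ local maximum; g''(2) = 4 > 0 ⇒ local minimum; g''(4) = -12 < 0 ⇒ local maximum.
Thus g has its local minimum at t = 2, with value 22/3.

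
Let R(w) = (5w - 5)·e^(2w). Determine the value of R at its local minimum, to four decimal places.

-6.7957

By the product rule, R'(w) = (10w - 5)·e^(2w). Since e^(2w) > 0, the only critical point is w = 1/2.
R''(1/2) has the same sign as 10 > 0, so this is a local minimum.
R(1/2) = (-5/2)·e^(1) ≈ -6.7957.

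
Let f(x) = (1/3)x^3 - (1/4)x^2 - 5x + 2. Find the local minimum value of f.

Critical points: f'(x) = x^2 - (1/2)x - 5 vanishes at x = -2, 5/2.
Since f''(x) = 2x - 1/2, we get f''(-2) = -9/2 < 0 ⇒ local maximum; f''(5/2) = 9/2 > 0 ⇒ local minimum.
Thus f has its local minimum at x = 5/2, with value -329/48.

-329/48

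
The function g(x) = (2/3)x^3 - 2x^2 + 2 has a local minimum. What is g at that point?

g'(x) = 2x^2 - 4x. Setting g'(x) = 0 gives x ∈ {0, 2}.
Second-derivative test with g''(x) = 4x - 4: g''(0) = -4 < 0 ⇒ local maximum; g''(2) = 4 > 0 ⇒ local minimum.
The local minimum is g(2) = -2/3.

-2/3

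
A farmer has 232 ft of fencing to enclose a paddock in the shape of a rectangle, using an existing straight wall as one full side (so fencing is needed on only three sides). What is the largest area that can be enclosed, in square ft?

6728

Let the sides perpendicular to the wall have length x and the parallel side y, so 2x + y = 232 and the area is A = xy = x(232 − 2x).
A'(x) = 232 − 4x = 0 gives x = 58, and A''(x) = −4 < 0 confirms a maximum.
Then y = 232 − 2·58 = 116 and A = 6728.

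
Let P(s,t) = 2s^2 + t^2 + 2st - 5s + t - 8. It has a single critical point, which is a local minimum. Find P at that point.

∂P/∂s = 4s + 2t - 5 = 0 and ∂P/∂t = 2s + 2t + 1 = 0, so (s, t) = (3, -7/2).
The Hessian has P_{ss} = 4, P_{tt} = 2, P_{st} = 2, giving D = 4 > 0 with P_{ss} > 0, so the point is a local minimum.
P(3, -7/2) = -69/4.

-69/4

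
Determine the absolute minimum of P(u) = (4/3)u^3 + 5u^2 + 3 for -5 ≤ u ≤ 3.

-116/3

P'(u) = 4u^2 + 10u, which vanishes at u = -5/2 and u = 0.
Evaluating at the critical points and endpoints: P(-5) = -116/3, P(-5/2) = 161/12, P(0) = 3, P(3) = 84.
So the minimum is P(-5) = -116/3.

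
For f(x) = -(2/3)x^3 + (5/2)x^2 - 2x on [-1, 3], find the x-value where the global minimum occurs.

Differentiating, f'(x) = -2x^2 + 5x - 2; which vanishes at x = 1/2 and x = 2.
Candidates: f(-1) = 31/6,  f(1/2) = -11/24,  f(2) = 2/3,  f(3) = -3/2.
So the minimum is f(3) = -3/2.

3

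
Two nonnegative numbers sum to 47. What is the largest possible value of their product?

2209/4

With x + y = 47, the product is P(x) = x(47 − x).
P'(x) = 47 − 2x = 0 gives x = 47/2; P'' = −2 < 0, so this is the maximum.
P = 47/2·47/2 = 2209/4.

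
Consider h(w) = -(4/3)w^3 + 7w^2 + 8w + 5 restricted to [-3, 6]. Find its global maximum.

80

Differentiating, h'(w) = -4w^2 + 14w + 8; which vanishes at w = -1/2 and w = 4.
Compare values at every candidate in [-3, 6]: h(-3) = 80,  h(-1/2) = 35/12,  h(4) = 191/3,  h(6) = 17.
So the maximum is h(-3) = 80.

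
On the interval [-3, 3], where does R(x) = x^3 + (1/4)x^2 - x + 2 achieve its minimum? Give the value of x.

-3

Differentiating, R'(x) = 3x^2 + (1/2)x - 1; which vanishes at x = -2/3 and x = 1/2.
Evaluating at the critical points and endpoints: R(-3) = -79/4,  R(-2/3) = 67/27,  R(1/2) = 27/16,  R(3) = 113/4.
So the minimum is R(-3) = -79/4.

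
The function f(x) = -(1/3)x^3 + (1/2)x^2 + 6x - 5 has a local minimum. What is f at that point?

-37/3

Critical points: f'(x) = -x^2 + x + 6 vanishes at x = -2, 3.
f''(x) = -2x + 1. f''(-2) = 5 > 0 ⇒ local minimum; f''(3) = -5 < 0 ⇒ local maximum.
The local minimum is f(-2) = -37/3.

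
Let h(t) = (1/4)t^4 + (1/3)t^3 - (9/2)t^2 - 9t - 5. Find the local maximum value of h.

-7/12

Critical points: h'(t) = t^3 + t^2 - 9t - 9 vanishes at t = -3, -1, 3.
h''(t) = 3t^2 + 2t - 9. h''(-3) = 12 > 0 ⇒ local minimum; h''(-1) = -8 < 0 ⇒ local maximum; h''(3) = 24 > 0 ⇒ local minimum.
Thus h has its local maximum at t = -1, with value -7/12.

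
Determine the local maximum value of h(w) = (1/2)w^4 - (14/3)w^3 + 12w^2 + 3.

Critical points: h'(w) = 2w^3 - 14w^2 + 24w vanishes at w = 0, 3, 4.
h''(w) = 6w^2 - 28w + 24. h''(0) = 24 > 0 ⇒ local minimum; h''(3) = -6 < 0 ⇒ local maximum; h''(4) = 8 > 0 ⇒ local minimum.
Thus h has its local maximum at w = 3, with value 51/2.

51/2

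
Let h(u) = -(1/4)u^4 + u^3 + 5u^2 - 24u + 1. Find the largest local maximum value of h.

h'(u) = -u^3 + 3u^2 + 10u - 24. Setting h'(u) = 0 gives u ∈ {-3, 2, 4}.
Second-derivative test with h''(u) = -3u^2 + 6u + 10: h''(-3) = -35 < 0 ⇒ local maximum; h''(2) = 10 > 0 ⇒ local minimum; h''(4) = -14 < 0 ⇒ local maximum.
So the largest local maximum value is h(-3) = 283/4.

283/4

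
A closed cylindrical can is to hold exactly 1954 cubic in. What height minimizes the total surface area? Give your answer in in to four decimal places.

With radius r and height h, πr²h = 1954 so h = 1954/(πr²), and S(r) = 2πr² + 2πrh = 2πr² + 2·1954/r.
S'(r) = 4πr − 2·1954/r² = 0 ⇒ r³ = 1954/(2π), so r ≈ 6.7751 and h = 2r ≈ 13.5502.
S''(r) = 4π + 4·1954/r³ > 0, so this is the minimum; S ≈ 865.2287.

13.5502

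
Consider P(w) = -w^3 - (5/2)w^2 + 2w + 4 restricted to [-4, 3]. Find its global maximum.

20

Differentiating, P'(w) = -3w^2 - 5w + 2; which vanishes at w = -2 and w = 1/3.
Compare values at every candidate in [-4, 3]: P(-4) = 20; P(-2) = -2; P(1/3) = 235/54; P(3) = -79/2.
So the maximum is P(-4) = 20.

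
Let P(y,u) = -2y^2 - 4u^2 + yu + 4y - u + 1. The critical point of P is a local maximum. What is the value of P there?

3

∂P/∂y = -4y + u + 4 = 0 and ∂P/∂u = y - 8u - 1 = 0, so (y, u) = (1, 0).
The Hessian has P_{yy} = -4, P_{uu} = -8, P_{yu} = 1, giving D = 31 > 0 with P_{yy} < 0, so the point is a local maximum.
P(1, 0) = 3.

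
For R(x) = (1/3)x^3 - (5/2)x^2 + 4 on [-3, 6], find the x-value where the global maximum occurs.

R'(x) = x^2 - 5x, which vanishes at x = 0 and x = 5.
Evaluating at the critical points and endpoints: R(-3) = -55/2, R(0) = 4, R(5) = -101/6, R(6) = -14.
Hence the absolute maximum is 4 at x = 0.

0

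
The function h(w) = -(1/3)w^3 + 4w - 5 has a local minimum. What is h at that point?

-31/3

Critical points: h'(w) = -w^2 + 4 vanishes at w = -2, 2.
h''(w) = -2w. h''(-2) = 4 > 0 ⇒ local minimum; h''(2) = -4 < 0 ⇒ local maximum.
The local minimum is h(-2) = -31/3.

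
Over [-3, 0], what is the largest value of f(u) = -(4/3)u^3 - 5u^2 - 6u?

The derivative is -4u^2 - 10u - 6, which vanishes at u = -3/2 and u = -1.
Candidates: f(-3) = 9; f(-3/2) = 9/4; f(-1) = 7/3; f(0) = 0.
Hence the absolute maximum is 9 at u = -3.

9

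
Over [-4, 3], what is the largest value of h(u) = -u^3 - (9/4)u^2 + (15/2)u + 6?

41/4

Differentiating, h'(u) = -3u^2 - (9/2)u + 15/2; which vanishes at u = -5/2 and u = 1.
Compare values at every candidate in [-4, 3]: h(-4) = 4,  h(-5/2) = -179/16,  h(1) = 41/4,  h(3) = -75/4.
Hence the absolute maximum is 41/4 at u = 1.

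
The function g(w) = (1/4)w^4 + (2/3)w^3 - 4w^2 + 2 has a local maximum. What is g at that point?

2

g'(w) = w^3 + 2w^2 - 8w. Setting g'(w) = 0 gives w ∈ {-4, 0, 2}.
Second-derivative test with g''(w) = 3w^2 + 4w - 8: g''(-4) = 24 > 0 ⇒ local minimum; g''(0) = -8 < 0 ⇒ local maximum; g''(2) = 12 > 0 ⇒ local minimum.
Thus g has its local maximum at w = 0, with value 2.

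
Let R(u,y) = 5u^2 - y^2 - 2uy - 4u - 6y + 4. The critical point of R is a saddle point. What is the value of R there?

77/6

∂R/∂u = 10u - 2y - 4 = 0 and ∂R/∂y = -2u - 2y - 6 = 0, so (u, y) = (-1/6, -17/6).
The Hessian has R_{uu} = 10, R_{yy} = -2, R_{uy} = -2, giving D = -24 < 0, so the point is a saddle point.
R(-1/6, -17/6) = 77/6.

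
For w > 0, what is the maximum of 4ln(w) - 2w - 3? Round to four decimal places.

f'(w) = 4/w − 2 = 0 gives w = 2.
f''(w) = -4/w², which is negative for w > 0, so this is a local maximum.
f(2) = 4·ln(2) - 4 - 3 ≈ -4.2274.

-4.2274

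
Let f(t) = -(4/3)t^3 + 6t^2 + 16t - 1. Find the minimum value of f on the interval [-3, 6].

-29/3

The derivative is -4t^2 + 12t + 16, which vanishes at t = -1 and t = 4.
Evaluating at the critical points and endpoints: f(-3) = 41, f(-1) = -29/3, f(4) = 221/3, f(6) = 23.
Hence the absolute minimum is -29/3 at t = -1.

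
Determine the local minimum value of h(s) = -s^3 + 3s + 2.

0

Critical points: h'(s) = -3s^2 + 3 vanishes at s = -1, 1.
h''(s) = -6s. h''(-1) = 6 > 0 ⇒ local minimum; h''(1) = -6 < 0 ⇒ local maximum.
Thus h has its local minimum at s = -1, with value 0.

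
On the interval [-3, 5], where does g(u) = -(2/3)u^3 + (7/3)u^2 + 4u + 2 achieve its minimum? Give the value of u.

5

Differentiating, g'(u) = -2u^2 + (14/3)u + 4; which vanishes at u = -2/3 and u = 3.
Evaluating at the critical points and endpoints: g(-3) = 29, g(-2/3) = 46/81, g(3) = 17, g(5) = -3.
The minimum over the interval is -3, attained at u = 5.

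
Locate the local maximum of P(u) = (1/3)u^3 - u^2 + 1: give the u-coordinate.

P'(u) = u^2 - 2u = 0 at u = 0, 2.
Since P''(u) = 2u - 2, we get P''(0) = -2 < 0 ⇒ local maximum; P''(2) = 2 > 0 ⇒ local minimum.
Thus P has its local maximum at u = 0, with value 1.

0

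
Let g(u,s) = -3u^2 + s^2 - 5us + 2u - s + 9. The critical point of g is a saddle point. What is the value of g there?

324/37

∂g/∂u = -6u - 5s + 2 = 0 and ∂g/∂s = -5u + 2s - 1 = 0, so (u, s) = (-1/37, 16/37).
The Hessian has g_{uu} = -6, g_{ss} = 2, g_{us} = -5, giving D = -37 < 0, so the point is a saddle point.
g(-1/37, 16/37) = 324/37.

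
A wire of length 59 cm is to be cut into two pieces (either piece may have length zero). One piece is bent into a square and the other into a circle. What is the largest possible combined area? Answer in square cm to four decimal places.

277.0092

Let x be the length used for the square. Square side x/4; circle radius (59−x)/(2π).
A(x) = (x/4)² + π·((59−x)/(2π))² = x²/16 + (59−x)²/(4π) for 0 ≤ x ≤ 59. A'(x) = x/8 − (59−x)/(2π) = 0 gives x = 4·59/(π+4) ≈ 33.0459.
A'' > 0, so the interior critical point is a minimum; the maximum is at an endpoint. A(0) = 277.0092 and A(59) = 217.5625, so the largest area is 277.0092.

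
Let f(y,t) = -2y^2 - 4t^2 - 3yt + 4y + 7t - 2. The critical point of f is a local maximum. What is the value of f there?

∂f/∂y = -4y - 3t + 4 = 0 and ∂f/∂t = -3y - 8t + 7 = 0, so (y, t) = (11/23, 16/23).
The Hessian has f_{yy} = -4, f_{tt} = -8, f_{yt} = -3, giving D = 23 > 0 with f_{yy} < 0, so the point is a local maximum.
f(11/23, 16/23) = 32/23.

32/23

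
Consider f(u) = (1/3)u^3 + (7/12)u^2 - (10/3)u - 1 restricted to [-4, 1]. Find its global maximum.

277/48

f'(u) = u^2 + (7/6)u - 10/3, whose only zero in [-4, 1] is u = -5/2.
Evaluating at the critical points and endpoints: f(-4) = 1/3; f(-5/2) = 277/48; f(1) = -41/12.
The maximum over the interval is 277/48, attained at u = -5/2.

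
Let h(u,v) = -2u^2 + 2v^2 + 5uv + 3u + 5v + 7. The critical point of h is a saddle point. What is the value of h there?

∂h/∂u = -4u + 5v + 3 = 0 and ∂h/∂v = 5u + 4v + 5 = 0, so (u, v) = (-13/41, -35/41).
The Hessian has h_{uu} = -4, h_{vv} = 4, h_{uv} = 5, giving D = -41 < 0, so the point is a saddle point.
h(-13/41, -35/41) = 180/41.

180/41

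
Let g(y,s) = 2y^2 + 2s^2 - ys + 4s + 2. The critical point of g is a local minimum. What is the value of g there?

∂g/∂y = 4y - s = 0 and ∂g/∂s = -y + 4s + 4 = 0, so (y, s) = (-4/15, -16/15).
The Hessian has g_{yy} = 4, g_{ss} = 4, g_{ys} = -1, giving D = 15 > 0 with g_{yy} > 0, so the point is a local minimum.
g(-4/15, -16/15) = -2/15.

-2/15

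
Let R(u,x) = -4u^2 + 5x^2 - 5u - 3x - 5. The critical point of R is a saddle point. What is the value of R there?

∂R/∂u = -8u - 5 = 0 and ∂R/∂x = 10x - 3 = 0, so (u, x) = (-5/8, 3/10).
The Hessian has R_{uu} = -8, R_{xx} = 10, R_{ux} = 0, giving D = -80 < 0, so the point is a saddle point.
R(-5/8, 3/10) = -311/80.

-311/80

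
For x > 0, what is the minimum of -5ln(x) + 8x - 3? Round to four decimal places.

4.3500

g'(x) = -5/x + 8 = 0 gives x = 5/8.
g''(x) = 5/x², which is positive for x > 0, so this is a local minimum.
g(5/8) = -5·ln(5/8) + 5 - 3 ≈ 4.3500.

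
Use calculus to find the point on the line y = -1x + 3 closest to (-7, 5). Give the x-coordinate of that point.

Minimize D(x)^2 = (x + 7)^2 + (-x - 2)^2.
d/dx[D^2] = 2(x + 7) + 2·(-1)·(-x - 2) = 0 ⇒ x = -9/2.
Then y = 15/2 and the distance is √(25/2) ≈ 3.5355.

-9/2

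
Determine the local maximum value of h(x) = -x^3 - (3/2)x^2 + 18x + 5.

27

h'(x) = -3x^2 - 3x + 18 = 0 at x = -3, 2.
Second-derivative test with h''(x) = -6x - 3: h''(-3) = 15 > 0 ⇒ local minimum; h''(2) = -15 < 0 ⇒ local maximum.
Thus h has its local maximum at x = 2, with value 27.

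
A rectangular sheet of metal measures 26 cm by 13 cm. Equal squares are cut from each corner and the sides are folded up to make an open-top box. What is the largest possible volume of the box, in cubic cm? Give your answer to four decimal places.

422.8128

With cut size x, the volume is V(x) = x(26 − 2x)(13 − 2x) for 0 < x < 6.5.
V'(x) = 12x^2 − 156x + 338. Setting V'(x) = 0 gives x ≈ 2.7472 (the root in (0, 6.5)).
V''(x) = 24x − 156 is negative there, so this is the maximum; V ≈ 422.8128.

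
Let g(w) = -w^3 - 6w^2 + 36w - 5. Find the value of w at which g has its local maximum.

Critical points: g'(w) = -3w^2 - 12w + 36 vanishes at w = -6, 2.
Second-derivative test with g''(w) = -6w - 12: g''(-6) = 24 > 0 ⇒ local minimum; g''(2) = -24 < 0 ⇒ local maximum.
So the local maximum value is g(2) = 35.

2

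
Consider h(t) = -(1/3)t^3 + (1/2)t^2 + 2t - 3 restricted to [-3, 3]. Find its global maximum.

9/2

The derivative is -t^2 + t + 2, which vanishes at t = -1 and t = 2.
Evaluating at the critical points and endpoints: h(-3) = 9/2; h(-1) = -25/6; h(2) = 1/3; h(3) = -3/2.
The maximum over the interval is 9/2, attained at t = -3.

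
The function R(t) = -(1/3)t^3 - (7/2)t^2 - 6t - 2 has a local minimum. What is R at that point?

-20

R'(t) = -t^2 - 7t - 6 = 0 at t = -6, -1.
R''(t) = -2t - 7. R''(-6) = 5 > 0 ⇒ local minimum; R''(-1) = -5 < 0 ⇒ local maximum.
Thus R has its local minimum at t = -6, with value -20.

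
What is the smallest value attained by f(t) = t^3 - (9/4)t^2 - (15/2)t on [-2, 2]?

Differentiating, f'(t) = 3t^2 - (9/2)t - 15/2; whose only zero in [-2, 2] is t = -1.
Compare values at every candidate in [-2, 2]: f(-2) = -2, f(-1) = 17/4, f(2) = -16.
Hence the absolute minimum is -16 at t = 2.

-16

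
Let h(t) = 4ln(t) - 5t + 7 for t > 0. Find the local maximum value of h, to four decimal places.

2.1074

h'(t) = 4/t − 5 = 0 gives t = 4/5.
h''(t) = -4/t², which is negative for t > 0, so this is a local maximum.
h(4/5) = 4·ln(4/5) - 4 + 7 ≈ 2.1074.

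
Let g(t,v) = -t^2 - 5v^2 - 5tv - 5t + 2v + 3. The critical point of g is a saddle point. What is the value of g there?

∂g/∂t = -2t - 5v - 5 = 0 and ∂g/∂v = -5t - 10v + 2 = 0, so (t, v) = (12, -29/5).
The Hessian has g_{tt} = -2, g_{vv} = -10, g_{tv} = -5, giving D = -5 < 0, so the point is a saddle point.
g(12, -29/5) = -164/5.

-164/5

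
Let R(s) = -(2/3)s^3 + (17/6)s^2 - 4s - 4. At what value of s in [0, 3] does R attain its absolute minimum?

Differentiating, R'(s) = -2s^2 + (17/3)s - 4; which vanishes at s = 4/3 and s = 3/2.
Compare values at every candidate in [0, 3]: R(0) = -4, R(4/3) = -476/81, R(3/2) = -47/8, R(3) = -17/2.
The minimum over the interval is -17/2, attained at s = 3.

3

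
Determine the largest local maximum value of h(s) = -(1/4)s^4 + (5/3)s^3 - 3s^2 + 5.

h'(s) = -s^3 + 5s^2 - 6s. Setting h'(s) = 0 gives s ∈ {0, 2, 3}.
Second-derivative test with h''(s) = -3s^2 + 10s - 6: h''(0) = -6 < 0 ⇒ local maximum; h''(2) = 2 > 0 ⇒ local minimum; h''(3) = -3 < 0 ⇒ local maximum.
So the largest local maximum value is h(0) = 5.

5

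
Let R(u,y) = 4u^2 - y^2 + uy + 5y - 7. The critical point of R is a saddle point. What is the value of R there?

-19/17

∂R/∂u = 8u + y = 0 and ∂R/∂y = u - 2y + 5 = 0, so (u, y) = (-5/17, 40/17).
The Hessian has R_{uu} = 8, R_{yy} = -2, R_{uy} = 1, giving D = -17 < 0, so the point is a saddle point.
R(-5/17, 40/17) = -19/17.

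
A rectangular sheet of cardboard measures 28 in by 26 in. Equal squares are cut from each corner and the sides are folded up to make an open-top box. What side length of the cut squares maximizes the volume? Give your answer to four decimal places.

With cut size x, the volume is V(x) = x(28 − 2x)(26 − 2x) for 0 < x < 13.
V'(x) = 12x^2 − 216x + 728. Setting V'(x) = 0 gives x ≈ 4.4908 (the root in (0, 13)).
V''(x) = 24x − 216 is negative there, so this is the maximum; V ≈ 1453.5046.

4.4908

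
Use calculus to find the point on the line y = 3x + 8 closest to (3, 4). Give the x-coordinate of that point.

-9/10

Minimize D(x)^2 = (x - 3)^2 + (3x + 4)^2.
d/dx[D^2] = 2(x - 3) + 2·3·(3x + 4) = 0 ⇒ x = -9/10.
Then y = 53/10 and the distance is √(169/10) ≈ 4.1110.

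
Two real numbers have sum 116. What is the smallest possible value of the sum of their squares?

6728

With a + b = 116, a^2 + b^2 = a^2 + (116 − a)^2.
The derivative 2a − 2(116 − a) = 4a − 232 vanishes at a = 58; second derivative 4 > 0, a minimum.
The minimum is 2·(58)^2 = 6728.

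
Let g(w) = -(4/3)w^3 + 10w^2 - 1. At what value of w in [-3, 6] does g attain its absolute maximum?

The derivative is -4w^2 + 20w, which vanishes at w = 0 and w = 5.
Candidates: g(-3) = 125; g(0) = -1; g(5) = 247/3; g(6) = 71.
The maximum over the interval is 125, attained at w = -3.

-3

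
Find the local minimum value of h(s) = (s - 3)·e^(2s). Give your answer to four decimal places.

-74.2066

Differentiating with the product rule gives h'(s) = (2s - 5)·e^(2s). Since e^(2s) > 0, the only critical point is s = 5/2.
h''(5/2) has the same sign as 2 > 0, so this is a local minimum.
h(5/2) = (-1/2)·e^(5) ≈ -74.2066.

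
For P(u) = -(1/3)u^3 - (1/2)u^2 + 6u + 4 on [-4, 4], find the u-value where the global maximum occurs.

Differentiating, P'(u) = -u^2 - u + 6; which vanishes at u = -3 and u = 2.
Candidates: P(-4) = -20/3, P(-3) = -19/2, P(2) = 34/3, P(4) = -4/3.
Hence the absolute maximum is 34/3 at u = 2.

2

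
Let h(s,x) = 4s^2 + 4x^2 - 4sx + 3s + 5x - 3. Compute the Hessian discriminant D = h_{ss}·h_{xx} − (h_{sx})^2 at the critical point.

48

∂h/∂s = 8s - 4x + 3 = 0 and ∂h/∂x = -4s + 8x + 5 = 0, so (s, x) = (-11/12, -13/12).
The Hessian has h_{ss} = 8, h_{xx} = 8, h_{sx} = -4, giving D = 48 > 0 with h_{ss} > 0, so the point is a local minimum.
D = (8)·(8) − (-4)^2 = 48.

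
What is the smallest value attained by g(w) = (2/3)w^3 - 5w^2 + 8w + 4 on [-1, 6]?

-29/3

The derivative is 2w^2 - 10w + 8, which vanishes at w = 1 and w = 4.
Evaluating at the critical points and endpoints: g(-1) = -29/3; g(1) = 23/3; g(4) = -4/3; g(6) = 16.
The minimum over the interval is -29/3, attained at w = -1.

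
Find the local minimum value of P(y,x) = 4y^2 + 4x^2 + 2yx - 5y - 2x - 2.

-18/5

∂P/∂y = 8y + 2x - 5 = 0 and ∂P/∂x = 2y + 8x - 2 = 0, so (y, x) = (3/5, 1/10).
The Hessian has P_{yy} = 8, P_{xx} = 8, P_{yx} = 2, giving D = 60 > 0 with P_{yy} > 0, so the point is a local minimum.
P(3/5, 1/10) = -18/5.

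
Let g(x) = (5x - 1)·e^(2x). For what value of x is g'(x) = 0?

g'(x) = 5·e^(2x) + (5x - 1)·2·e^(2x) = (10x + 3)·e^(2x). Since e^(2x) > 0, the only critical point is x = -3/10.
g''(-3/10) has the same sign as 10 > 0, so this is a local minimum.
g(-3/10) = (-5/2)·e^(-3/5) ≈ -1.3720.

-3/10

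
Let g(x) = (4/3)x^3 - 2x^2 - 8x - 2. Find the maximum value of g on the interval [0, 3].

The derivative is 4x^2 - 4x - 8, whose only zero in [0, 3] is x = 2.
Compare values at every candidate in [0, 3]: g(0) = -2,  g(2) = -46/3,  g(3) = -8.
Hence the absolute maximum is -2 at x = 0.

-2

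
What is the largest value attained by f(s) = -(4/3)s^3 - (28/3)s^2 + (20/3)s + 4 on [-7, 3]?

416/81

Differentiating, f'(s) = -4s^2 - (56/3)s + 20/3; which vanishes at s = -5 and s = 1/3.
Compare values at every candidate in [-7, 3]: f(-7) = -128/3; f(-5) = -96; f(1/3) = 416/81; f(3) = -96.
Hence the absolute maximum is 416/81 at s = 1/3.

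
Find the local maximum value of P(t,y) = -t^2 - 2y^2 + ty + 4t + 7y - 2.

∂P/∂t = -2t + y + 4 = 0 and ∂P/∂y = t - 4y + 7 = 0, so (t, y) = (23/7, 18/7).
The Hessian has P_{tt} = -2, P_{yy} = -4, P_{ty} = 1, giving D = 7 > 0 with P_{tt} < 0, so the point is a local maximum.
P(23/7, 18/7) = 95/7.

95/7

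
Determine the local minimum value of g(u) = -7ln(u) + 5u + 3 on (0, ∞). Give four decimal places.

g'(u) = -7/u + 5 = 0 gives u = 7/5.
g''(u) = 7/u², which is positive for u > 0, so this is a local minimum.
g(7/5) = -7·ln(7/5) + 7 + 3 ≈ 7.6447.

7.6447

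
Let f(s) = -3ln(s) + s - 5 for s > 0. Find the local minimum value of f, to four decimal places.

f'(s) = -3/s + 1 = 0 gives s = 3.
f''(s) = 3/s², which is positive for s > 0, so this is a local minimum.
f(3) = -3·ln(3) + 3 - 5 ≈ -5.2958.

-5.2958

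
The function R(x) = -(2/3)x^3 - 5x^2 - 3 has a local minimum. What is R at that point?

R'(x) = -2x^2 - 10x. Setting R'(x) = 0 gives x ∈ {-5, 0}.
R''(x) = -4x - 10. R''(-5) = 10 > 0 ⇒ local minimum; R''(0) = -10 < 0 ⇒ local maximum.
Thus R has its local minimum at x = -5, with value -134/3.

-134/3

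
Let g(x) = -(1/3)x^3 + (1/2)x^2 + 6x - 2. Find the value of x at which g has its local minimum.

g'(x) = -x^2 + x + 6 = 0 at x = -2, 3.
Since g''(x) = -2x + 1, we get g''(-2) = 5 > 0 ⇒ local minimum; g''(3) = -5 < 0 ⇒ local maximum.
The local minimum is g(-2) = -28/3.

-2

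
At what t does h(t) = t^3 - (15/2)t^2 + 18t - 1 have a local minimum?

3

Critical points: h'(t) = 3t^2 - 15t + 18 vanishes at t = 2, 3.
h''(t) = 6t - 15. h''(2) = -3 < 0 ⇒ local maximum; h''(3) = 3 > 0 ⇒ local minimum.
Thus h has its local minimum at t = 3, with value 25/2.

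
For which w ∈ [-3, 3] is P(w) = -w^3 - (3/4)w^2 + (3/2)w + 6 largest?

The derivative is -3w^2 - (3/2)w + 3/2, which vanishes at w = -1 and w = 1/2.
Candidates: P(-3) = 87/4, P(-1) = 19/4, P(1/2) = 103/16, P(3) = -93/4.
The maximum over the interval is 87/4, attained at w = -3.

-3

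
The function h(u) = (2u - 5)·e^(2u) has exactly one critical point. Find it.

Differentiating with the product rule gives h'(u) = (4u - 8)·e^(2u). Since e^(2u) > 0, the only critical point is u = 2.
h''(2) has the same sign as 4 > 0, so this is a local minimum.
h(2) = (-1)·e^(4) ≈ -54.5982.

2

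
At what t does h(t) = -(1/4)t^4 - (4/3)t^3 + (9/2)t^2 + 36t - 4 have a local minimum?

-3

h'(t) = -t^3 - 4t^2 + 9t + 36 = 0 at t = -4, -3, 3.
Since h''(t) = -3t^2 - 8t + 9, we get h''(-4) = -7 < 0 ⇒ local maximum; h''(-3) = 6 > 0 ⇒ local minimum; h''(3) = -42 < 0 ⇒ local maximum.
So the local minimum value is h(-3) = -223/4.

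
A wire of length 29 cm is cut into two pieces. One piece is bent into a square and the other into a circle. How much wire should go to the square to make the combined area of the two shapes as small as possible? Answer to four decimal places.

Let x be the length used for the square. Square side x/4; circle radius (29−x)/(2π).
A(x) = (x/4)² + π·((29−x)/(2π))² = x²/16 + (29−x)²/(4π) for 0 ≤ x ≤ 29. A'(x) = x/8 − (29−x)/(2π) = 0 gives x = 4·29/(π+4) ≈ 16.2429.
A'' = 1/8 + 1/(2π) > 0, so this gives the minimum combined area; x ≈ 16.2429 cm to the square.

16.2429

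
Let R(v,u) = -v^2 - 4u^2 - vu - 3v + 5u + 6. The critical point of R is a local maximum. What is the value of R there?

∂R/∂v = -2v - u - 3 = 0 and ∂R/∂u = -v - 8u + 5 = 0, so (v, u) = (-29/15, 13/15).
The Hessian has R_{vv} = -2, R_{uu} = -8, R_{vu} = -1, giving D = 15 > 0 with R_{vv} < 0, so the point is a local maximum.
R(-29/15, 13/15) = 166/15.

166/15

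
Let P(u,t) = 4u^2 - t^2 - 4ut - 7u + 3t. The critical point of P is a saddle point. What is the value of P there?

∂P/∂u = 8u - 4t - 7 = 0 and ∂P/∂t = -4u - 2t + 3 = 0, so (u, t) = (13/16, -1/8).
The Hessian has P_{uu} = 8, P_{tt} = -2, P_{ut} = -4, giving D = -32 < 0, so the point is a saddle point.
P(13/16, -1/8) = -97/32.

-97/32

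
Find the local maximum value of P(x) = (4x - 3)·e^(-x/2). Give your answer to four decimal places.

Differentiating with the product rule gives P'(x) = (-2x + 11/2)·e^(-x/2). Since e^(-x/2) > 0, the only critical point is x = 11/4.
P''(11/4) has the same sign as -2 < 0, so this is a local maximum.
P(11/4) = (8)·e^(-11/8) ≈ 2.0227.

2.0227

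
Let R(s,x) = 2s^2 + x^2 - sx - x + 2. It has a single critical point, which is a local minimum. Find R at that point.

12/7

∂R/∂s = 4s - x = 0 and ∂R/∂x = -s + 2x - 1 = 0, so (s, x) = (1/7, 4/7).
The Hessian has R_{ss} = 4, R_{xx} = 2, R_{sx} = -1, giving D = 7 > 0 with R_{ss} > 0, so the point is a local minimum.
R(1/7, 4/7) = 12/7.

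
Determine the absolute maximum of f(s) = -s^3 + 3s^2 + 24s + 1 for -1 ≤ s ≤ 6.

81

Differentiating, f'(s) = -3s^2 + 6s + 24; whose only zero in [-1, 6] is s = 4.
Compare values at every candidate in [-1, 6]: f(-1) = -19, f(4) = 81, f(6) = 37.
The maximum over the interval is 81, attained at s = 4.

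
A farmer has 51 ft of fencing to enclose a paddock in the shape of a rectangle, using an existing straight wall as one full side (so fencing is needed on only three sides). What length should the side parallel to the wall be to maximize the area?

51/2

Let the sides perpendicular to the wall have length x and the parallel side y, so 2x + y = 51 and the area is A = xy = x(51 − 2x).
A'(x) = 51 − 4x = 0 gives x = 51/4, and A''(x) = −4 < 0 confirms a maximum.
Then y = 51 − 2·51/4 = 51/2 and A = 2601/8.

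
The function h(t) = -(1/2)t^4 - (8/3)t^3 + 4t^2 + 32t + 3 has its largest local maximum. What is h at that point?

161/3

h'(t) = -2t^3 - 8t^2 + 8t + 32. Setting h'(t) = 0 gives t ∈ {-4, -2, 2}.
Second-derivative test with h''(t) = -6t^2 - 16t + 8: h''(-4) = -24 < 0 ⇒ local maximum; h''(-2) = 16 > 0 ⇒ local minimum; h''(2) = -48 < 0 ⇒ local maximum.
Thus h has its largest local maximum at t = 2, with value 161/3.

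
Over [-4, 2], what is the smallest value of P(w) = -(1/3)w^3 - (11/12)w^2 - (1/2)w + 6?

P'(w) = -w^2 - (11/6)w - 1/2, which vanishes at w = -3/2 and w = -1/3.
Evaluating at the critical points and endpoints: P(-4) = 44/3,  P(-3/2) = 93/16,  P(-1/3) = 1969/324,  P(2) = -4/3.
Hence the absolute minimum is -4/3 at w = 2.

-4/3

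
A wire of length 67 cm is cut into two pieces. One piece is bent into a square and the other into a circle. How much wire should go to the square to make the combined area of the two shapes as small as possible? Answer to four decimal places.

37.5266

Let x be the length used for the square. Square side x/4; circle radius (67−x)/(2π).
A(x) = (x/4)² + π·((67−x)/(2π))² = x²/16 + (67−x)²/(4π) for 0 ≤ x ≤ 67. A'(x) = x/8 − (67−x)/(2π) = 0 gives x = 4·67/(π+4) ≈ 37.5266.
A'' = 1/8 + 1/(2π) > 0, so this gives the minimum combined area; x ≈ 37.5266 cm to the square.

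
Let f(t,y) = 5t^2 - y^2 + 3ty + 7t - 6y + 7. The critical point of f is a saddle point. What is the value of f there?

460/29

∂f/∂t = 10t + 3y + 7 = 0 and ∂f/∂y = 3t - 2y - 6 = 0, so (t, y) = (4/29, -81/29).
The Hessian has f_{tt} = 10, f_{yy} = -2, f_{ty} = 3, giving D = -29 < 0, so the point is a saddle point.
f(4/29, -81/29) = 460/29.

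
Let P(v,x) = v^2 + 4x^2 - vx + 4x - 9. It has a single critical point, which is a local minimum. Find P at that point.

-151/15

∂P/∂v = 2v - x = 0 and ∂P/∂x = -v + 8x + 4 = 0, so (v, x) = (-4/15, -8/15).
The Hessian has P_{vv} = 2, P_{xx} = 8, P_{vx} = -1, giving D = 15 > 0 with P_{vv} > 0, so the point is a local minimum.
P(-4/15, -8/15) = -151/15.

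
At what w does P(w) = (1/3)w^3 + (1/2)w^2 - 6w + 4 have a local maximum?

-3

P'(w) = w^2 + w - 6. Setting P'(w) = 0 gives w ∈ {-3, 2}.
Second-derivative test with P''(w) = 2w + 1: P''(-3) = -5 < 0 ⇒ local maximum; P''(2) = 5 > 0 ⇒ local minimum.
Thus P has its local maximum at w = -3, with value 35/2.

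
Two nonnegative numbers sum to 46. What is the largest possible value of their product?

With x + y = 46, the product is P(x) = x(46 − x).
P'(x) = 46 − 2x = 0 gives x = 23; P'' = −2 < 0, so this is the maximum.
P = 23·23 = 529.

529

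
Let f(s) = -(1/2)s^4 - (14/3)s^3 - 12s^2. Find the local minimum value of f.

f'(s) = -2s^3 - 14s^2 - 24s = 0 at s = -4, -3, 0.
Since f''(s) = -6s^2 - 28s - 24, we get f''(-4) = -8 < 0 ⇒ local maximum; f''(-3) = 6 > 0 ⇒ local minimum; f''(0) = -24 < 0 ⇒ local maximum.
Thus f has its local minimum at s = -3, with value -45/2.

-45/2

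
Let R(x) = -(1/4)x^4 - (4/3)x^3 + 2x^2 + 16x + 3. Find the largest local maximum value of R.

85/3

R'(x) = -x^3 - 4x^2 + 4x + 16. Setting R'(x) = 0 gives x ∈ {-4, -2, 2}.
Since R''(x) = -3x^2 - 8x + 4, we get R''(-4) = -12 < 0 ⇒ local maximum; R''(-2) = 8 > 0 ⇒ local minimum; R''(2) = -24 < 0 ⇒ local maximum.
The largest local maximum is R(2) = 85/3.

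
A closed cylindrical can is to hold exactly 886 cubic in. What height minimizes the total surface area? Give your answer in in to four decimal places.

With radius r and height h, πr²h = 886 so h = 886/(πr²), and S(r) = 2πr² + 2πrh = 2πr² + 2·886/r.
S'(r) = 4πr − 2·886/r² = 0 ⇒ r³ = 886/(2π), so r ≈ 5.2050 and h = 2r ≈ 10.4099.
S''(r) = 4π + 4·886/r³ > 0, so this is the minimum; S ≈ 510.6661.

10.4099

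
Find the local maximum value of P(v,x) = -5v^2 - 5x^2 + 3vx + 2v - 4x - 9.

∂P/∂v = -10v + 3x + 2 = 0 and ∂P/∂x = 3v - 10x - 4 = 0, so (v, x) = (8/91, -34/91).
The Hessian has P_{vv} = -10, P_{xx} = -10, P_{vx} = 3, giving D = 91 > 0 with P_{vv} < 0, so the point is a local maximum.
P(8/91, -34/91) = -743/91.

-743/91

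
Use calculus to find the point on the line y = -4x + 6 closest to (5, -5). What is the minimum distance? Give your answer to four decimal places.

Minimize D(x)^2 = (x - 5)^2 + (-4x + 11)^2.
d/dx[D^2] = 2(x - 5) + 2·(-4)·(-4x + 11) = 0 ⇒ x = 49/17.
Then y = -94/17 and the distance is √(81/17) ≈ 2.1828.

2.1828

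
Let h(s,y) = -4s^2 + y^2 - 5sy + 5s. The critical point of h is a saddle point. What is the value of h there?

25/41

∂h/∂s = -8s - 5y + 5 = 0 and ∂h/∂y = -5s + 2y = 0, so (s, y) = (10/41, 25/41).
The Hessian has h_{ss} = -8, h_{yy} = 2, h_{sy} = -5, giving D = -41 < 0, so the point is a saddle point.
h(10/41, 25/41) = 25/41.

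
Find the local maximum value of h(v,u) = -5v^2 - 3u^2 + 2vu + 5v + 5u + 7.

321/28

∂h/∂v = -10v + 2u + 5 = 0 and ∂h/∂u = 2v - 6u + 5 = 0, so (v, u) = (5/7, 15/14).
The Hessian has h_{vv} = -10, h_{uu} = -6, h_{vu} = 2, giving D = 56 > 0 with h_{vv} < 0, so the point is a local maximum.
h(5/7, 15/14) = 321/28.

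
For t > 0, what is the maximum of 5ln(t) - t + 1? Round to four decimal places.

4.0472

R'(t) = 5/t − 1 = 0 gives t = 5.
R''(t) = -5/t², which is negative for t > 0, so this is a local maximum.
R(5) = 5·ln(5) - 5 + 1 ≈ 4.0472.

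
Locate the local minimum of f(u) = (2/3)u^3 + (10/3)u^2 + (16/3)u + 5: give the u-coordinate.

f'(u) = 2u^2 + (20/3)u + 16/3. Setting f'(u) = 0 gives u ∈ {-2, -4/3}.
Second-derivative test with f''(u) = 4u + 20/3: f''(-2) = -4/3 < 0 ⇒ local maximum; f''(-4/3) = 4/3 > 0 ⇒ local minimum.
Thus f has its local minimum at u = -4/3, with value 181/81.

-4/3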